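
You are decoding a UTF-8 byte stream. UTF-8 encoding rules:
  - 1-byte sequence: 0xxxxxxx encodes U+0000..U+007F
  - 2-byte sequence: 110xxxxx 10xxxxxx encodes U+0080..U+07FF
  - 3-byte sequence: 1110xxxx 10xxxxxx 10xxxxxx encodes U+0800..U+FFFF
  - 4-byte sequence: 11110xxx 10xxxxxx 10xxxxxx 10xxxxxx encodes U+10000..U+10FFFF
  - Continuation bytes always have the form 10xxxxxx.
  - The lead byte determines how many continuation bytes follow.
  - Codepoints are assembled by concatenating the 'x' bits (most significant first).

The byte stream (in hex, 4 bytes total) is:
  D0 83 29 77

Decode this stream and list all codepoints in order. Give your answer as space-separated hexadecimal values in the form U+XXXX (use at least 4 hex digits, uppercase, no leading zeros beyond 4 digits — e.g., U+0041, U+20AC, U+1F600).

Answer: U+0403 U+0029 U+0077

Derivation:
Byte[0]=D0: 2-byte lead, need 1 cont bytes. acc=0x10
Byte[1]=83: continuation. acc=(acc<<6)|0x03=0x403
Completed: cp=U+0403 (starts at byte 0)
Byte[2]=29: 1-byte ASCII. cp=U+0029
Byte[3]=77: 1-byte ASCII. cp=U+0077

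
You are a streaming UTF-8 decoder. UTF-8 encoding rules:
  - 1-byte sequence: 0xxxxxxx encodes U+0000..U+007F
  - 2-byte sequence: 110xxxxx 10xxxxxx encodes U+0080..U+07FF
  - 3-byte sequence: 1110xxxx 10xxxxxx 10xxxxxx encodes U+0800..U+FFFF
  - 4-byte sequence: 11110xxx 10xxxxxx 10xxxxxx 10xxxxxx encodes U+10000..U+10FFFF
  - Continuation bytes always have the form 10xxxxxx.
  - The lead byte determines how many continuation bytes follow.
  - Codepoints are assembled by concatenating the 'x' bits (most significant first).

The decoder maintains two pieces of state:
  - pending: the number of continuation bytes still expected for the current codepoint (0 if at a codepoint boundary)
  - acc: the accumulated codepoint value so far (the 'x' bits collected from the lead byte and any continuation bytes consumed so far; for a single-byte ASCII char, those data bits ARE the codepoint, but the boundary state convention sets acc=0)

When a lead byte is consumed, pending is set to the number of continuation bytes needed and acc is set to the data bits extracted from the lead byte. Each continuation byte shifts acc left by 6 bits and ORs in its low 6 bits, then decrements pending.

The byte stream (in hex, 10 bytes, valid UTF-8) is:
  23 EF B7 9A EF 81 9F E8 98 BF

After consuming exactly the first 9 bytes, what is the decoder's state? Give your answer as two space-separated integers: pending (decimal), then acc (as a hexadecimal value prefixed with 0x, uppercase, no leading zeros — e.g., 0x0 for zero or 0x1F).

Byte[0]=23: 1-byte. pending=0, acc=0x0
Byte[1]=EF: 3-byte lead. pending=2, acc=0xF
Byte[2]=B7: continuation. acc=(acc<<6)|0x37=0x3F7, pending=1
Byte[3]=9A: continuation. acc=(acc<<6)|0x1A=0xFDDA, pending=0
Byte[4]=EF: 3-byte lead. pending=2, acc=0xF
Byte[5]=81: continuation. acc=(acc<<6)|0x01=0x3C1, pending=1
Byte[6]=9F: continuation. acc=(acc<<6)|0x1F=0xF05F, pending=0
Byte[7]=E8: 3-byte lead. pending=2, acc=0x8
Byte[8]=98: continuation. acc=(acc<<6)|0x18=0x218, pending=1

Answer: 1 0x218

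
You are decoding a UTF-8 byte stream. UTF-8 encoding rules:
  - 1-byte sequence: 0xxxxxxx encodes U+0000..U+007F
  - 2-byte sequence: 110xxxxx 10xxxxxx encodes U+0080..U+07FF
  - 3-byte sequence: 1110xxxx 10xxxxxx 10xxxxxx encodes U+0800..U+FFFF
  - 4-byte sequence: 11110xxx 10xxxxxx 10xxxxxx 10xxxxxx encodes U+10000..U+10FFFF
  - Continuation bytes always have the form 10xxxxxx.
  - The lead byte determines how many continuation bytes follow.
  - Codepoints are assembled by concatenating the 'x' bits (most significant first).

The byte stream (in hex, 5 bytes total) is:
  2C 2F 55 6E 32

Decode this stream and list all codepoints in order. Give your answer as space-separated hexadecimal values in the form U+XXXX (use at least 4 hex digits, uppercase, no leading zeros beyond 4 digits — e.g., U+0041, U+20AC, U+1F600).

Answer: U+002C U+002F U+0055 U+006E U+0032

Derivation:
Byte[0]=2C: 1-byte ASCII. cp=U+002C
Byte[1]=2F: 1-byte ASCII. cp=U+002F
Byte[2]=55: 1-byte ASCII. cp=U+0055
Byte[3]=6E: 1-byte ASCII. cp=U+006E
Byte[4]=32: 1-byte ASCII. cp=U+0032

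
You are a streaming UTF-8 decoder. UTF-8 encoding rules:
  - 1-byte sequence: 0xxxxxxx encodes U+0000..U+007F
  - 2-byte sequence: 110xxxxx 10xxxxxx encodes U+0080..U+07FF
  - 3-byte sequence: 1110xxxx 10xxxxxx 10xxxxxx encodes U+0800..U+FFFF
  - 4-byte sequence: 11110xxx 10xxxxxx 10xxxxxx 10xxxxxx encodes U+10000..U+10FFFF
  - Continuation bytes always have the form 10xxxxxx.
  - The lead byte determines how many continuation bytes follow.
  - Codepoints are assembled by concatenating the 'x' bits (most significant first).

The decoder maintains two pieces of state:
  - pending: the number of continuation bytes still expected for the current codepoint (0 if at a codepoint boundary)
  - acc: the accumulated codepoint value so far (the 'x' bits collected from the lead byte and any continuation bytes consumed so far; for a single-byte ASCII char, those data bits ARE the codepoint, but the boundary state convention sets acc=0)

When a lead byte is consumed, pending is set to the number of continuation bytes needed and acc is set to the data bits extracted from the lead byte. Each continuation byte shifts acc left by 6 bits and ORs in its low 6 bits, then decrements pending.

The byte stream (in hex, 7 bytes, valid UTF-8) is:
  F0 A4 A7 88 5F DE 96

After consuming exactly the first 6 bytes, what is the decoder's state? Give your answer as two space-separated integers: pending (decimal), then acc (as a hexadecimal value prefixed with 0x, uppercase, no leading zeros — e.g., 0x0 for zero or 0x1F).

Answer: 1 0x1E

Derivation:
Byte[0]=F0: 4-byte lead. pending=3, acc=0x0
Byte[1]=A4: continuation. acc=(acc<<6)|0x24=0x24, pending=2
Byte[2]=A7: continuation. acc=(acc<<6)|0x27=0x927, pending=1
Byte[3]=88: continuation. acc=(acc<<6)|0x08=0x249C8, pending=0
Byte[4]=5F: 1-byte. pending=0, acc=0x0
Byte[5]=DE: 2-byte lead. pending=1, acc=0x1E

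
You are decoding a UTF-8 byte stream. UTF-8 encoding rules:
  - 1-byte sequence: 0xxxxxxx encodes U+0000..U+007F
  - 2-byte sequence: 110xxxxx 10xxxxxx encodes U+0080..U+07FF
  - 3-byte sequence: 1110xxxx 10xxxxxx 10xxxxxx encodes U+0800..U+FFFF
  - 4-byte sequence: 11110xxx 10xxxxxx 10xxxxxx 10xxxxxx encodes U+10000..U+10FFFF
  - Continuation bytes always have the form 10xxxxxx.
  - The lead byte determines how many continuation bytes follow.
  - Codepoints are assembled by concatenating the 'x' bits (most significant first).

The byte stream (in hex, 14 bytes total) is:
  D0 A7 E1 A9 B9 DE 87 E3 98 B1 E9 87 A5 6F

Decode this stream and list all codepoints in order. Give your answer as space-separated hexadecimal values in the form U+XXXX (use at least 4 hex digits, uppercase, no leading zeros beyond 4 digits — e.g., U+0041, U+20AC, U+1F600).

Byte[0]=D0: 2-byte lead, need 1 cont bytes. acc=0x10
Byte[1]=A7: continuation. acc=(acc<<6)|0x27=0x427
Completed: cp=U+0427 (starts at byte 0)
Byte[2]=E1: 3-byte lead, need 2 cont bytes. acc=0x1
Byte[3]=A9: continuation. acc=(acc<<6)|0x29=0x69
Byte[4]=B9: continuation. acc=(acc<<6)|0x39=0x1A79
Completed: cp=U+1A79 (starts at byte 2)
Byte[5]=DE: 2-byte lead, need 1 cont bytes. acc=0x1E
Byte[6]=87: continuation. acc=(acc<<6)|0x07=0x787
Completed: cp=U+0787 (starts at byte 5)
Byte[7]=E3: 3-byte lead, need 2 cont bytes. acc=0x3
Byte[8]=98: continuation. acc=(acc<<6)|0x18=0xD8
Byte[9]=B1: continuation. acc=(acc<<6)|0x31=0x3631
Completed: cp=U+3631 (starts at byte 7)
Byte[10]=E9: 3-byte lead, need 2 cont bytes. acc=0x9
Byte[11]=87: continuation. acc=(acc<<6)|0x07=0x247
Byte[12]=A5: continuation. acc=(acc<<6)|0x25=0x91E5
Completed: cp=U+91E5 (starts at byte 10)
Byte[13]=6F: 1-byte ASCII. cp=U+006F

Answer: U+0427 U+1A79 U+0787 U+3631 U+91E5 U+006F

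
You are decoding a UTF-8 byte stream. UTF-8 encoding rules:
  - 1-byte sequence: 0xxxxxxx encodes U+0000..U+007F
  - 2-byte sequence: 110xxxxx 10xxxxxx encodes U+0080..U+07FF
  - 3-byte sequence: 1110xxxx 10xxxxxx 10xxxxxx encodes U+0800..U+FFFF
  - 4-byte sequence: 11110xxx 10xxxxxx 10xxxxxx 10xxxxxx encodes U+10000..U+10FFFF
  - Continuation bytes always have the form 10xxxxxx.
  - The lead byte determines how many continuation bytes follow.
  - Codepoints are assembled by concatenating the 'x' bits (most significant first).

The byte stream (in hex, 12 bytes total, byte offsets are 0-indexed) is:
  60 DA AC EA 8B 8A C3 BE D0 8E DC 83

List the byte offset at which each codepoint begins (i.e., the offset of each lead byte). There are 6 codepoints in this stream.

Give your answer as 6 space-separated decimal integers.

Answer: 0 1 3 6 8 10

Derivation:
Byte[0]=60: 1-byte ASCII. cp=U+0060
Byte[1]=DA: 2-byte lead, need 1 cont bytes. acc=0x1A
Byte[2]=AC: continuation. acc=(acc<<6)|0x2C=0x6AC
Completed: cp=U+06AC (starts at byte 1)
Byte[3]=EA: 3-byte lead, need 2 cont bytes. acc=0xA
Byte[4]=8B: continuation. acc=(acc<<6)|0x0B=0x28B
Byte[5]=8A: continuation. acc=(acc<<6)|0x0A=0xA2CA
Completed: cp=U+A2CA (starts at byte 3)
Byte[6]=C3: 2-byte lead, need 1 cont bytes. acc=0x3
Byte[7]=BE: continuation. acc=(acc<<6)|0x3E=0xFE
Completed: cp=U+00FE (starts at byte 6)
Byte[8]=D0: 2-byte lead, need 1 cont bytes. acc=0x10
Byte[9]=8E: continuation. acc=(acc<<6)|0x0E=0x40E
Completed: cp=U+040E (starts at byte 8)
Byte[10]=DC: 2-byte lead, need 1 cont bytes. acc=0x1C
Byte[11]=83: continuation. acc=(acc<<6)|0x03=0x703
Completed: cp=U+0703 (starts at byte 10)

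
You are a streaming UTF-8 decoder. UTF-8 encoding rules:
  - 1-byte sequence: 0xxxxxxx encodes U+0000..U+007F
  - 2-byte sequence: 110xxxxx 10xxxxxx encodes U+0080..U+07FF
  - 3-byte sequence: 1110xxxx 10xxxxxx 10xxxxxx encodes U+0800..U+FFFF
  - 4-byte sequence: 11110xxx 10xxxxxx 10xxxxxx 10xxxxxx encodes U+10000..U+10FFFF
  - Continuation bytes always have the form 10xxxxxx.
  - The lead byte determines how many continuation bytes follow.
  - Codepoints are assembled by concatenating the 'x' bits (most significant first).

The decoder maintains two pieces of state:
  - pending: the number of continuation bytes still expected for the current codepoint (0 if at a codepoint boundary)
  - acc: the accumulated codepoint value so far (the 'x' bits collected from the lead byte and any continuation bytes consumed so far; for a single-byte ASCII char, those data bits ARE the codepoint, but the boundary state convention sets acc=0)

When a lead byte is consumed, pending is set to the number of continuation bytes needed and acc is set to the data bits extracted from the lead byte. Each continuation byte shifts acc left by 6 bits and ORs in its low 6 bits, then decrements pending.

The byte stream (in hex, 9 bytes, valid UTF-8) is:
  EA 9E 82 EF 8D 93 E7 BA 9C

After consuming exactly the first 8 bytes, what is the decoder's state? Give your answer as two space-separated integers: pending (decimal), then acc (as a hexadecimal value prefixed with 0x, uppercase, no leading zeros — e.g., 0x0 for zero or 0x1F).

Answer: 1 0x1FA

Derivation:
Byte[0]=EA: 3-byte lead. pending=2, acc=0xA
Byte[1]=9E: continuation. acc=(acc<<6)|0x1E=0x29E, pending=1
Byte[2]=82: continuation. acc=(acc<<6)|0x02=0xA782, pending=0
Byte[3]=EF: 3-byte lead. pending=2, acc=0xF
Byte[4]=8D: continuation. acc=(acc<<6)|0x0D=0x3CD, pending=1
Byte[5]=93: continuation. acc=(acc<<6)|0x13=0xF353, pending=0
Byte[6]=E7: 3-byte lead. pending=2, acc=0x7
Byte[7]=BA: continuation. acc=(acc<<6)|0x3A=0x1FA, pending=1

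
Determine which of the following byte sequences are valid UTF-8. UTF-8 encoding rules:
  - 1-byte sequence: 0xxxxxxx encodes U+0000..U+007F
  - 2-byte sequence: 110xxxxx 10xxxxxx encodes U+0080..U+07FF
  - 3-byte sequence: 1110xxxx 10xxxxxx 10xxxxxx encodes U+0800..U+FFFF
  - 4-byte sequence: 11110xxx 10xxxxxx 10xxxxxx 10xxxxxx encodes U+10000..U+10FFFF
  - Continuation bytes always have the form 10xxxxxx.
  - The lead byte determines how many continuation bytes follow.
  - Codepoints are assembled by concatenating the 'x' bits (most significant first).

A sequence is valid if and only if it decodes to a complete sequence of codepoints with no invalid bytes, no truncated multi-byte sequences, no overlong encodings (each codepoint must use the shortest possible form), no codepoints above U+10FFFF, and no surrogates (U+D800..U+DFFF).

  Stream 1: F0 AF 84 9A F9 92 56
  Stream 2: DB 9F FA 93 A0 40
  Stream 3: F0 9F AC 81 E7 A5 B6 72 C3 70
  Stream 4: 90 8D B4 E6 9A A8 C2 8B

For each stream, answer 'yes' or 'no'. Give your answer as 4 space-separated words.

Answer: no no no no

Derivation:
Stream 1: error at byte offset 4. INVALID
Stream 2: error at byte offset 2. INVALID
Stream 3: error at byte offset 9. INVALID
Stream 4: error at byte offset 0. INVALID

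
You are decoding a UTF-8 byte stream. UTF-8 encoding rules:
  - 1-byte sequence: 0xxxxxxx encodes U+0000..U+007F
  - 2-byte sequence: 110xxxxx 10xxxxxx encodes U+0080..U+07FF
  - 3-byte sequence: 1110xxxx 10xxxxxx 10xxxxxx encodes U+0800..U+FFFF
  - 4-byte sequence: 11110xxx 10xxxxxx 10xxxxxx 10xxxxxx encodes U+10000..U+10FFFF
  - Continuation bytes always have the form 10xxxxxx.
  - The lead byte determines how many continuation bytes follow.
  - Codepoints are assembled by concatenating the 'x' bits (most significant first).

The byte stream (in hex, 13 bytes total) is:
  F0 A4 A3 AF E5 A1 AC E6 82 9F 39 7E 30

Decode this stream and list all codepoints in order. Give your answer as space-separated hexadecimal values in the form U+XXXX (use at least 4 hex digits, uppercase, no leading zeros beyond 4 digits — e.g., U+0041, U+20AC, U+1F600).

Byte[0]=F0: 4-byte lead, need 3 cont bytes. acc=0x0
Byte[1]=A4: continuation. acc=(acc<<6)|0x24=0x24
Byte[2]=A3: continuation. acc=(acc<<6)|0x23=0x923
Byte[3]=AF: continuation. acc=(acc<<6)|0x2F=0x248EF
Completed: cp=U+248EF (starts at byte 0)
Byte[4]=E5: 3-byte lead, need 2 cont bytes. acc=0x5
Byte[5]=A1: continuation. acc=(acc<<6)|0x21=0x161
Byte[6]=AC: continuation. acc=(acc<<6)|0x2C=0x586C
Completed: cp=U+586C (starts at byte 4)
Byte[7]=E6: 3-byte lead, need 2 cont bytes. acc=0x6
Byte[8]=82: continuation. acc=(acc<<6)|0x02=0x182
Byte[9]=9F: continuation. acc=(acc<<6)|0x1F=0x609F
Completed: cp=U+609F (starts at byte 7)
Byte[10]=39: 1-byte ASCII. cp=U+0039
Byte[11]=7E: 1-byte ASCII. cp=U+007E
Byte[12]=30: 1-byte ASCII. cp=U+0030

Answer: U+248EF U+586C U+609F U+0039 U+007E U+0030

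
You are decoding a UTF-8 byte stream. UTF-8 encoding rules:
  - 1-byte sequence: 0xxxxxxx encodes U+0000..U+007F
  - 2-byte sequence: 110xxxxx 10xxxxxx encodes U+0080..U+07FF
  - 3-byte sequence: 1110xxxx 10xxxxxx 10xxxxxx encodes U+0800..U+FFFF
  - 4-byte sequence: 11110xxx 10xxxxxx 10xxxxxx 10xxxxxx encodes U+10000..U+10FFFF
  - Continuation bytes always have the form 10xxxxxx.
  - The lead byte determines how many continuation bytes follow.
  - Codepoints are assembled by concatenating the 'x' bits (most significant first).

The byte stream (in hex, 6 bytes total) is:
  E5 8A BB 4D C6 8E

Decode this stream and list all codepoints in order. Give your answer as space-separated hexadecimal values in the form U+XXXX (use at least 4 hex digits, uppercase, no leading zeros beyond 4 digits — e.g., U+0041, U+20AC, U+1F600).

Byte[0]=E5: 3-byte lead, need 2 cont bytes. acc=0x5
Byte[1]=8A: continuation. acc=(acc<<6)|0x0A=0x14A
Byte[2]=BB: continuation. acc=(acc<<6)|0x3B=0x52BB
Completed: cp=U+52BB (starts at byte 0)
Byte[3]=4D: 1-byte ASCII. cp=U+004D
Byte[4]=C6: 2-byte lead, need 1 cont bytes. acc=0x6
Byte[5]=8E: continuation. acc=(acc<<6)|0x0E=0x18E
Completed: cp=U+018E (starts at byte 4)

Answer: U+52BB U+004D U+018E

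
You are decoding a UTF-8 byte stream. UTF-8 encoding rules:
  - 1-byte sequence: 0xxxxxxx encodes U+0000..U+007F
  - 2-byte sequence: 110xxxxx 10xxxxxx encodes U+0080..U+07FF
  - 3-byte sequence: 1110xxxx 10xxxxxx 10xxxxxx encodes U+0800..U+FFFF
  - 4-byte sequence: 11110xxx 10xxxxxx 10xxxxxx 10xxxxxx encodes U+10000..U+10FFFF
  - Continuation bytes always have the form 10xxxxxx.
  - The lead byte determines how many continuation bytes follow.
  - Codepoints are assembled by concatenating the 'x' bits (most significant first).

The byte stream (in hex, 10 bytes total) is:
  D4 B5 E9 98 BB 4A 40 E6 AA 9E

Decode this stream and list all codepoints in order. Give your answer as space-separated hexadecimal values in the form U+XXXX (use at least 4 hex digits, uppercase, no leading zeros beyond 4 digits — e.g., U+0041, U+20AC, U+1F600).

Answer: U+0535 U+963B U+004A U+0040 U+6A9E

Derivation:
Byte[0]=D4: 2-byte lead, need 1 cont bytes. acc=0x14
Byte[1]=B5: continuation. acc=(acc<<6)|0x35=0x535
Completed: cp=U+0535 (starts at byte 0)
Byte[2]=E9: 3-byte lead, need 2 cont bytes. acc=0x9
Byte[3]=98: continuation. acc=(acc<<6)|0x18=0x258
Byte[4]=BB: continuation. acc=(acc<<6)|0x3B=0x963B
Completed: cp=U+963B (starts at byte 2)
Byte[5]=4A: 1-byte ASCII. cp=U+004A
Byte[6]=40: 1-byte ASCII. cp=U+0040
Byte[7]=E6: 3-byte lead, need 2 cont bytes. acc=0x6
Byte[8]=AA: continuation. acc=(acc<<6)|0x2A=0x1AA
Byte[9]=9E: continuation. acc=(acc<<6)|0x1E=0x6A9E
Completed: cp=U+6A9E (starts at byte 7)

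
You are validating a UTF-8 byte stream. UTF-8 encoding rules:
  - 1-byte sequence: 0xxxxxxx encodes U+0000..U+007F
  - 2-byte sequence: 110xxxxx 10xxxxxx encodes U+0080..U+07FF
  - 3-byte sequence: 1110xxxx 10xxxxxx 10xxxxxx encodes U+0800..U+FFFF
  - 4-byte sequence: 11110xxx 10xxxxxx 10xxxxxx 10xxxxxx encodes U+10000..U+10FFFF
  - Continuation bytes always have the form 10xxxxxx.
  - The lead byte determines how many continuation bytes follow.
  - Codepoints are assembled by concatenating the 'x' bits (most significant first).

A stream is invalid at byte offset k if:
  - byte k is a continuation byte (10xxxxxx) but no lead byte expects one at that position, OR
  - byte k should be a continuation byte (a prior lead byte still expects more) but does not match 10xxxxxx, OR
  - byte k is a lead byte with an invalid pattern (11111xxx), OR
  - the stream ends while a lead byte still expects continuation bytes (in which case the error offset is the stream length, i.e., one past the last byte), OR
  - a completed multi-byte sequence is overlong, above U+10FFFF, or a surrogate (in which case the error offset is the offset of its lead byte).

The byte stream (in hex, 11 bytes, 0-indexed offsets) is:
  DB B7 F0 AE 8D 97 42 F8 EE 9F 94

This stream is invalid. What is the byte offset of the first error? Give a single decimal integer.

Byte[0]=DB: 2-byte lead, need 1 cont bytes. acc=0x1B
Byte[1]=B7: continuation. acc=(acc<<6)|0x37=0x6F7
Completed: cp=U+06F7 (starts at byte 0)
Byte[2]=F0: 4-byte lead, need 3 cont bytes. acc=0x0
Byte[3]=AE: continuation. acc=(acc<<6)|0x2E=0x2E
Byte[4]=8D: continuation. acc=(acc<<6)|0x0D=0xB8D
Byte[5]=97: continuation. acc=(acc<<6)|0x17=0x2E357
Completed: cp=U+2E357 (starts at byte 2)
Byte[6]=42: 1-byte ASCII. cp=U+0042
Byte[7]=F8: INVALID lead byte (not 0xxx/110x/1110/11110)

Answer: 7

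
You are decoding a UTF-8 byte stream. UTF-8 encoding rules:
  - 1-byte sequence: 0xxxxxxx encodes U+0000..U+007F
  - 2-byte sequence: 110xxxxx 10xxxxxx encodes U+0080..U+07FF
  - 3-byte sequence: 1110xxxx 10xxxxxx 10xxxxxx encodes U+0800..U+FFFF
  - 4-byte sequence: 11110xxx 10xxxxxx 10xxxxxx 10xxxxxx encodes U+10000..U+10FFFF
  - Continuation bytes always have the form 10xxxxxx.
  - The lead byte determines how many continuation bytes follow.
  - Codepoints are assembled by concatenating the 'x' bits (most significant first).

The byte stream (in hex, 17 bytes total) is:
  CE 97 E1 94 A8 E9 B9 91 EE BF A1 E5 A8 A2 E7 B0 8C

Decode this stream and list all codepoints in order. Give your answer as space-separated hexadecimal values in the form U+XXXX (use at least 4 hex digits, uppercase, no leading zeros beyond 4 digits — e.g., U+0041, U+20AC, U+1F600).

Answer: U+0397 U+1528 U+9E51 U+EFE1 U+5A22 U+7C0C

Derivation:
Byte[0]=CE: 2-byte lead, need 1 cont bytes. acc=0xE
Byte[1]=97: continuation. acc=(acc<<6)|0x17=0x397
Completed: cp=U+0397 (starts at byte 0)
Byte[2]=E1: 3-byte lead, need 2 cont bytes. acc=0x1
Byte[3]=94: continuation. acc=(acc<<6)|0x14=0x54
Byte[4]=A8: continuation. acc=(acc<<6)|0x28=0x1528
Completed: cp=U+1528 (starts at byte 2)
Byte[5]=E9: 3-byte lead, need 2 cont bytes. acc=0x9
Byte[6]=B9: continuation. acc=(acc<<6)|0x39=0x279
Byte[7]=91: continuation. acc=(acc<<6)|0x11=0x9E51
Completed: cp=U+9E51 (starts at byte 5)
Byte[8]=EE: 3-byte lead, need 2 cont bytes. acc=0xE
Byte[9]=BF: continuation. acc=(acc<<6)|0x3F=0x3BF
Byte[10]=A1: continuation. acc=(acc<<6)|0x21=0xEFE1
Completed: cp=U+EFE1 (starts at byte 8)
Byte[11]=E5: 3-byte lead, need 2 cont bytes. acc=0x5
Byte[12]=A8: continuation. acc=(acc<<6)|0x28=0x168
Byte[13]=A2: continuation. acc=(acc<<6)|0x22=0x5A22
Completed: cp=U+5A22 (starts at byte 11)
Byte[14]=E7: 3-byte lead, need 2 cont bytes. acc=0x7
Byte[15]=B0: continuation. acc=(acc<<6)|0x30=0x1F0
Byte[16]=8C: continuation. acc=(acc<<6)|0x0C=0x7C0C
Completed: cp=U+7C0C (starts at byte 14)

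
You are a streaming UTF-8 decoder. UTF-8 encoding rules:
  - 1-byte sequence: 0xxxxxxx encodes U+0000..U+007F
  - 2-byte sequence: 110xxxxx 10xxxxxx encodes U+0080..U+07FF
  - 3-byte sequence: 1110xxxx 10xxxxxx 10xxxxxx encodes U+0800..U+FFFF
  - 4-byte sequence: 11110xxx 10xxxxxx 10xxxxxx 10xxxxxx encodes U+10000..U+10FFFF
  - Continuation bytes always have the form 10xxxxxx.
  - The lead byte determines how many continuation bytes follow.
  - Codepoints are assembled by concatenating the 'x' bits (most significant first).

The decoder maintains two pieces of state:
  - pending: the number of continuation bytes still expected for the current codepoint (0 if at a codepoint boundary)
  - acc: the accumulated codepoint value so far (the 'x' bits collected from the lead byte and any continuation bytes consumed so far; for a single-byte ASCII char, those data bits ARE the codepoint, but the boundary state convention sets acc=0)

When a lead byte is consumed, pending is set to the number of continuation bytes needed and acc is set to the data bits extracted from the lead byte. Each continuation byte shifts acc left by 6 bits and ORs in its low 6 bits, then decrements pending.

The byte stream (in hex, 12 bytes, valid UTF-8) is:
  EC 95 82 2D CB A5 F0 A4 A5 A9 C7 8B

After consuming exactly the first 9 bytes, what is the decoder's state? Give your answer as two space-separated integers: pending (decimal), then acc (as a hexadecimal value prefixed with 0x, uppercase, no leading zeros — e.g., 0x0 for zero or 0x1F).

Byte[0]=EC: 3-byte lead. pending=2, acc=0xC
Byte[1]=95: continuation. acc=(acc<<6)|0x15=0x315, pending=1
Byte[2]=82: continuation. acc=(acc<<6)|0x02=0xC542, pending=0
Byte[3]=2D: 1-byte. pending=0, acc=0x0
Byte[4]=CB: 2-byte lead. pending=1, acc=0xB
Byte[5]=A5: continuation. acc=(acc<<6)|0x25=0x2E5, pending=0
Byte[6]=F0: 4-byte lead. pending=3, acc=0x0
Byte[7]=A4: continuation. acc=(acc<<6)|0x24=0x24, pending=2
Byte[8]=A5: continuation. acc=(acc<<6)|0x25=0x925, pending=1

Answer: 1 0x925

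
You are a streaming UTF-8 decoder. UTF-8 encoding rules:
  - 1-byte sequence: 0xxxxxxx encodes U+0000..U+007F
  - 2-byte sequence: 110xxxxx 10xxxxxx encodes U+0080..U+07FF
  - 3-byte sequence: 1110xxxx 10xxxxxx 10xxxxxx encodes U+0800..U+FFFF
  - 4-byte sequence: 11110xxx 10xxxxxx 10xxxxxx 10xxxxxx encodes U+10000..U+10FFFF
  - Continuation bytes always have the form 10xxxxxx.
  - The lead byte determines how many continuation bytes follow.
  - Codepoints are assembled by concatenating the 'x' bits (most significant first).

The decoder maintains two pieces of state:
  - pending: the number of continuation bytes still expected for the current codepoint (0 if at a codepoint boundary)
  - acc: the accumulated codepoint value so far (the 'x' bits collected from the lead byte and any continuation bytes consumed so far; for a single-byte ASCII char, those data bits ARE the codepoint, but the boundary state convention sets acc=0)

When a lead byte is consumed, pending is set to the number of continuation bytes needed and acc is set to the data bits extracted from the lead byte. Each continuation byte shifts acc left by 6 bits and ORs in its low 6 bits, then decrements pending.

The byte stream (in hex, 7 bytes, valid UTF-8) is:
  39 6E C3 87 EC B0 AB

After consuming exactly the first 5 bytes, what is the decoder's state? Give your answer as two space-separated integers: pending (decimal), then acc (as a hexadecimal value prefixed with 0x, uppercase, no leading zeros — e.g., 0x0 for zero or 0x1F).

Answer: 2 0xC

Derivation:
Byte[0]=39: 1-byte. pending=0, acc=0x0
Byte[1]=6E: 1-byte. pending=0, acc=0x0
Byte[2]=C3: 2-byte lead. pending=1, acc=0x3
Byte[3]=87: continuation. acc=(acc<<6)|0x07=0xC7, pending=0
Byte[4]=EC: 3-byte lead. pending=2, acc=0xC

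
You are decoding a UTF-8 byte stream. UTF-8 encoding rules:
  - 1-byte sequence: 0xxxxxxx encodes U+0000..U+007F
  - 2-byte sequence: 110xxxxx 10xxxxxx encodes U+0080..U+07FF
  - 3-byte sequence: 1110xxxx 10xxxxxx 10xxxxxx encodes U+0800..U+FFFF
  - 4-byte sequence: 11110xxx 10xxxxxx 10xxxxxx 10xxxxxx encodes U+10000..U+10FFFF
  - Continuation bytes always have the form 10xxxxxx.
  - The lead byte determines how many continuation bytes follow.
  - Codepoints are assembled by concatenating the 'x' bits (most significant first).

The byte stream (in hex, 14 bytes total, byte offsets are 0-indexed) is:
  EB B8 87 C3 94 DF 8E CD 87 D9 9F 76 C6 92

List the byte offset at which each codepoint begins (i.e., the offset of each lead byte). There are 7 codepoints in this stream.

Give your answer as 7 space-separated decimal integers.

Answer: 0 3 5 7 9 11 12

Derivation:
Byte[0]=EB: 3-byte lead, need 2 cont bytes. acc=0xB
Byte[1]=B8: continuation. acc=(acc<<6)|0x38=0x2F8
Byte[2]=87: continuation. acc=(acc<<6)|0x07=0xBE07
Completed: cp=U+BE07 (starts at byte 0)
Byte[3]=C3: 2-byte lead, need 1 cont bytes. acc=0x3
Byte[4]=94: continuation. acc=(acc<<6)|0x14=0xD4
Completed: cp=U+00D4 (starts at byte 3)
Byte[5]=DF: 2-byte lead, need 1 cont bytes. acc=0x1F
Byte[6]=8E: continuation. acc=(acc<<6)|0x0E=0x7CE
Completed: cp=U+07CE (starts at byte 5)
Byte[7]=CD: 2-byte lead, need 1 cont bytes. acc=0xD
Byte[8]=87: continuation. acc=(acc<<6)|0x07=0x347
Completed: cp=U+0347 (starts at byte 7)
Byte[9]=D9: 2-byte lead, need 1 cont bytes. acc=0x19
Byte[10]=9F: continuation. acc=(acc<<6)|0x1F=0x65F
Completed: cp=U+065F (starts at byte 9)
Byte[11]=76: 1-byte ASCII. cp=U+0076
Byte[12]=C6: 2-byte lead, need 1 cont bytes. acc=0x6
Byte[13]=92: continuation. acc=(acc<<6)|0x12=0x192
Completed: cp=U+0192 (starts at byte 12)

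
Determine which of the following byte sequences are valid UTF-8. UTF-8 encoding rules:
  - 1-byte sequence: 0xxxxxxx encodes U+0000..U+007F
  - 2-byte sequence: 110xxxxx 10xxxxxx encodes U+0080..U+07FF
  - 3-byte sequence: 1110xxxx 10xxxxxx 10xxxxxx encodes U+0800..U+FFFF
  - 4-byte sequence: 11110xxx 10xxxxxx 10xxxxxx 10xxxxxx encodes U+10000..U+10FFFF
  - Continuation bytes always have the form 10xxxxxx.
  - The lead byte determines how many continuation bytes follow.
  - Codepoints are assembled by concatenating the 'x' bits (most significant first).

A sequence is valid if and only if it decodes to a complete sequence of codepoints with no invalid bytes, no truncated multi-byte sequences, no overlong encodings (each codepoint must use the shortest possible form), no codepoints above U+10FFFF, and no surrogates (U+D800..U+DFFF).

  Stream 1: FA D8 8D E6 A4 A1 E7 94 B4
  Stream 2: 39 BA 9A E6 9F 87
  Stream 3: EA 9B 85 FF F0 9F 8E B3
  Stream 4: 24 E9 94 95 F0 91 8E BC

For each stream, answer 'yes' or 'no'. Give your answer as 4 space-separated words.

Stream 1: error at byte offset 0. INVALID
Stream 2: error at byte offset 1. INVALID
Stream 3: error at byte offset 3. INVALID
Stream 4: decodes cleanly. VALID

Answer: no no no yes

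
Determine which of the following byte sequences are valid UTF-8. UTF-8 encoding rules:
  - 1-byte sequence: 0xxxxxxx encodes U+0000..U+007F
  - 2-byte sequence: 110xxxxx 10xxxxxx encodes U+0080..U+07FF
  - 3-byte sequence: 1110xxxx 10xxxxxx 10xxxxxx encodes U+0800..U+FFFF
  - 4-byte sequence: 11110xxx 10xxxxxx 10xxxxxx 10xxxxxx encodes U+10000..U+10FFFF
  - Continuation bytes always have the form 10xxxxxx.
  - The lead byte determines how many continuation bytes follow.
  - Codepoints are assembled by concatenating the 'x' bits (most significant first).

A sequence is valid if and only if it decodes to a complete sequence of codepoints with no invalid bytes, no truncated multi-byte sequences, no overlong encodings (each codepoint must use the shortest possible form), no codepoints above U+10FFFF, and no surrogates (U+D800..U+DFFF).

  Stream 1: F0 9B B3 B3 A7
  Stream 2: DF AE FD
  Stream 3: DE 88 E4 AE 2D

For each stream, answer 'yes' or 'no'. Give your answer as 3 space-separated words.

Stream 1: error at byte offset 4. INVALID
Stream 2: error at byte offset 2. INVALID
Stream 3: error at byte offset 4. INVALID

Answer: no no no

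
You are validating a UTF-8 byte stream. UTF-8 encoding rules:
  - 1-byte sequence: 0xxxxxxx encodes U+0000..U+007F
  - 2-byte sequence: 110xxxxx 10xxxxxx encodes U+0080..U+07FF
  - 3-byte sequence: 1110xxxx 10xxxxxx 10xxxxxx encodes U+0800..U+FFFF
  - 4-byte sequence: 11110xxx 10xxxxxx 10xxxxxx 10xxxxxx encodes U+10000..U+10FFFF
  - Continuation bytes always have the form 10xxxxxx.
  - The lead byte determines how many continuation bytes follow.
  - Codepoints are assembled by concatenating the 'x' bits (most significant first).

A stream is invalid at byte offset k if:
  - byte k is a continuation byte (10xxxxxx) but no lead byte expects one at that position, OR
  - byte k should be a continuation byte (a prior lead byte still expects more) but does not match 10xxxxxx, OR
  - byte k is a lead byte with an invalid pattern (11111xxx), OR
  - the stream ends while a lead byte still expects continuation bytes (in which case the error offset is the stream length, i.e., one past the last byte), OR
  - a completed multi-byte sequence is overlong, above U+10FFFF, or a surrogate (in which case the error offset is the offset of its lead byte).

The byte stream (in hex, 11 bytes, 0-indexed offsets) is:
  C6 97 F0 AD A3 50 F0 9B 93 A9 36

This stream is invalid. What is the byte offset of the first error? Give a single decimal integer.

Byte[0]=C6: 2-byte lead, need 1 cont bytes. acc=0x6
Byte[1]=97: continuation. acc=(acc<<6)|0x17=0x197
Completed: cp=U+0197 (starts at byte 0)
Byte[2]=F0: 4-byte lead, need 3 cont bytes. acc=0x0
Byte[3]=AD: continuation. acc=(acc<<6)|0x2D=0x2D
Byte[4]=A3: continuation. acc=(acc<<6)|0x23=0xB63
Byte[5]=50: expected 10xxxxxx continuation. INVALID

Answer: 5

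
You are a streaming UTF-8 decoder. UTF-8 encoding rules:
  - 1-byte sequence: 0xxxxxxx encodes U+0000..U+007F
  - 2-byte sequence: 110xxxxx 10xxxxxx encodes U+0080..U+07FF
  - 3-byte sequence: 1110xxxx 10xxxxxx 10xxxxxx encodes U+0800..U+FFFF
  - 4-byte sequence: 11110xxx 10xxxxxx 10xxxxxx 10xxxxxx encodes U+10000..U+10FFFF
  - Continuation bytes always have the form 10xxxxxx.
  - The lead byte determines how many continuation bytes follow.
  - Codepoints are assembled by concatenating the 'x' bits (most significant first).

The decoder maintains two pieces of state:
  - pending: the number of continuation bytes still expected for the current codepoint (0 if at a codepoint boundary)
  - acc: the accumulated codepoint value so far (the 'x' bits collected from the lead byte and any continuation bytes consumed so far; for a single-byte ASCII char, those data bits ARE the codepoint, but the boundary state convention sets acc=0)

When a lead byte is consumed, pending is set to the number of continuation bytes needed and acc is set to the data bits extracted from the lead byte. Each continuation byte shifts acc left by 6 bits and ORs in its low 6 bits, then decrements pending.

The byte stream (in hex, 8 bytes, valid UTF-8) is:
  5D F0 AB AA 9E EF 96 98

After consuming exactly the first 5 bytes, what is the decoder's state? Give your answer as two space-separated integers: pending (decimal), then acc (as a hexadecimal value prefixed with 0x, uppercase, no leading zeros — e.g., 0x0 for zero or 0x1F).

Byte[0]=5D: 1-byte. pending=0, acc=0x0
Byte[1]=F0: 4-byte lead. pending=3, acc=0x0
Byte[2]=AB: continuation. acc=(acc<<6)|0x2B=0x2B, pending=2
Byte[3]=AA: continuation. acc=(acc<<6)|0x2A=0xAEA, pending=1
Byte[4]=9E: continuation. acc=(acc<<6)|0x1E=0x2BA9E, pending=0

Answer: 0 0x2BA9E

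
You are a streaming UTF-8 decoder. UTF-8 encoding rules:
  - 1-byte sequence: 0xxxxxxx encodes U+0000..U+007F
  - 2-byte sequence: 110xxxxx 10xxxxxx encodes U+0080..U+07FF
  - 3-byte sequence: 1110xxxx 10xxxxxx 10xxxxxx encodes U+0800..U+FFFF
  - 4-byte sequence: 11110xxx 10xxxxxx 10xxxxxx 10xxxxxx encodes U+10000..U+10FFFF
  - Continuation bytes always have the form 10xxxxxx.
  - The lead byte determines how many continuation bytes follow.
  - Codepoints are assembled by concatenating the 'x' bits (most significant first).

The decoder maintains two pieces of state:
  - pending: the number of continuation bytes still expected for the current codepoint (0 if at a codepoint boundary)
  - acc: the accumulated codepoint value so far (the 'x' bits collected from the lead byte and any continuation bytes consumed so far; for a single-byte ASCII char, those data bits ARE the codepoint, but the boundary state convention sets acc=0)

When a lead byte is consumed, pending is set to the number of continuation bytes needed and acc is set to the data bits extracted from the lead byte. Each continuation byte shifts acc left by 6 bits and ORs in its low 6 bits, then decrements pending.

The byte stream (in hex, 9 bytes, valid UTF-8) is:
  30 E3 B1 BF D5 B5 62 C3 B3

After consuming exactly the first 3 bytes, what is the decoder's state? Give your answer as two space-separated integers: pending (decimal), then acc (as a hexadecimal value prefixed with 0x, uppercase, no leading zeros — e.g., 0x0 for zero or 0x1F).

Answer: 1 0xF1

Derivation:
Byte[0]=30: 1-byte. pending=0, acc=0x0
Byte[1]=E3: 3-byte lead. pending=2, acc=0x3
Byte[2]=B1: continuation. acc=(acc<<6)|0x31=0xF1, pending=1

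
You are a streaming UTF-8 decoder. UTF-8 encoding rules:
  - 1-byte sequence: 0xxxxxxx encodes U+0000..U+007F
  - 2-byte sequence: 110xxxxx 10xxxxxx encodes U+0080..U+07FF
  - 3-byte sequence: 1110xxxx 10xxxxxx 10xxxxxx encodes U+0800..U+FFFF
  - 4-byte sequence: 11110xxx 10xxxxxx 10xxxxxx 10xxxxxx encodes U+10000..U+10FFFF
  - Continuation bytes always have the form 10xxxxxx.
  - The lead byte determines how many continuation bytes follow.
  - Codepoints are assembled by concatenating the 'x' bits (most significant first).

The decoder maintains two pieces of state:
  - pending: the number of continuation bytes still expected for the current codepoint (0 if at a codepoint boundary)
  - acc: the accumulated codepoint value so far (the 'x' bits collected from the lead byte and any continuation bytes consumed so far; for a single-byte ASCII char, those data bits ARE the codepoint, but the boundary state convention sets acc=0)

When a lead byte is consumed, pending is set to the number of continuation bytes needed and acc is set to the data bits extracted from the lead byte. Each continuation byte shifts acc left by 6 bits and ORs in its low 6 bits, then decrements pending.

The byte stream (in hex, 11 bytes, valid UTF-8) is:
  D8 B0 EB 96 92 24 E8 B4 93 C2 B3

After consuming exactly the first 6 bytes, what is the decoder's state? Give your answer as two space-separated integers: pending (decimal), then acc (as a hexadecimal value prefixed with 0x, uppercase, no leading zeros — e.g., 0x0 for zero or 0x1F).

Answer: 0 0x0

Derivation:
Byte[0]=D8: 2-byte lead. pending=1, acc=0x18
Byte[1]=B0: continuation. acc=(acc<<6)|0x30=0x630, pending=0
Byte[2]=EB: 3-byte lead. pending=2, acc=0xB
Byte[3]=96: continuation. acc=(acc<<6)|0x16=0x2D6, pending=1
Byte[4]=92: continuation. acc=(acc<<6)|0x12=0xB592, pending=0
Byte[5]=24: 1-byte. pending=0, acc=0x0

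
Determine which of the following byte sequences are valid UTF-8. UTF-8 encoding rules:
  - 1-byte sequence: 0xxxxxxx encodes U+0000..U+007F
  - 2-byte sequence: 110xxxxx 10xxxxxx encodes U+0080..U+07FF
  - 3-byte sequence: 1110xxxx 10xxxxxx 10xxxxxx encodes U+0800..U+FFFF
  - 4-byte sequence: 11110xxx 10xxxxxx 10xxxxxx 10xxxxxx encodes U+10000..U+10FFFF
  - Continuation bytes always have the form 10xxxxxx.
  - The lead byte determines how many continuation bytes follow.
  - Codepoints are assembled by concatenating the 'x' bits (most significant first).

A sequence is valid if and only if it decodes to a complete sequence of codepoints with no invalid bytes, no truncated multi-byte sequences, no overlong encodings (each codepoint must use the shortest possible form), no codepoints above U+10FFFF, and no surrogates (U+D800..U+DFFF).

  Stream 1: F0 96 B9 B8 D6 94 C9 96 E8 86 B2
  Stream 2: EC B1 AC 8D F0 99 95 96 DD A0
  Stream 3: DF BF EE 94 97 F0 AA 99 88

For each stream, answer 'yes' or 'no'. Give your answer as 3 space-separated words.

Stream 1: decodes cleanly. VALID
Stream 2: error at byte offset 3. INVALID
Stream 3: decodes cleanly. VALID

Answer: yes no yes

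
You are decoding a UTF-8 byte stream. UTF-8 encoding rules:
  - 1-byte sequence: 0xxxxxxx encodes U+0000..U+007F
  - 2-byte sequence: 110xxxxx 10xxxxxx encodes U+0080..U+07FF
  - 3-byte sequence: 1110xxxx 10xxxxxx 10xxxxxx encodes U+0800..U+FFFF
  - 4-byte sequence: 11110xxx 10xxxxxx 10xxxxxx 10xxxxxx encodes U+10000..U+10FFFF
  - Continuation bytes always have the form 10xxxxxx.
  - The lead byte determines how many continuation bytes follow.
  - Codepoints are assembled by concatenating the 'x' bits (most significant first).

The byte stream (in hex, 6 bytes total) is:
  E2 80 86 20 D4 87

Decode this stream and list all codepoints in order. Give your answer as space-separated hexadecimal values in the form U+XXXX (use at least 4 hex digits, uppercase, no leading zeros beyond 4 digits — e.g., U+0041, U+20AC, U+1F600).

Byte[0]=E2: 3-byte lead, need 2 cont bytes. acc=0x2
Byte[1]=80: continuation. acc=(acc<<6)|0x00=0x80
Byte[2]=86: continuation. acc=(acc<<6)|0x06=0x2006
Completed: cp=U+2006 (starts at byte 0)
Byte[3]=20: 1-byte ASCII. cp=U+0020
Byte[4]=D4: 2-byte lead, need 1 cont bytes. acc=0x14
Byte[5]=87: continuation. acc=(acc<<6)|0x07=0x507
Completed: cp=U+0507 (starts at byte 4)

Answer: U+2006 U+0020 U+0507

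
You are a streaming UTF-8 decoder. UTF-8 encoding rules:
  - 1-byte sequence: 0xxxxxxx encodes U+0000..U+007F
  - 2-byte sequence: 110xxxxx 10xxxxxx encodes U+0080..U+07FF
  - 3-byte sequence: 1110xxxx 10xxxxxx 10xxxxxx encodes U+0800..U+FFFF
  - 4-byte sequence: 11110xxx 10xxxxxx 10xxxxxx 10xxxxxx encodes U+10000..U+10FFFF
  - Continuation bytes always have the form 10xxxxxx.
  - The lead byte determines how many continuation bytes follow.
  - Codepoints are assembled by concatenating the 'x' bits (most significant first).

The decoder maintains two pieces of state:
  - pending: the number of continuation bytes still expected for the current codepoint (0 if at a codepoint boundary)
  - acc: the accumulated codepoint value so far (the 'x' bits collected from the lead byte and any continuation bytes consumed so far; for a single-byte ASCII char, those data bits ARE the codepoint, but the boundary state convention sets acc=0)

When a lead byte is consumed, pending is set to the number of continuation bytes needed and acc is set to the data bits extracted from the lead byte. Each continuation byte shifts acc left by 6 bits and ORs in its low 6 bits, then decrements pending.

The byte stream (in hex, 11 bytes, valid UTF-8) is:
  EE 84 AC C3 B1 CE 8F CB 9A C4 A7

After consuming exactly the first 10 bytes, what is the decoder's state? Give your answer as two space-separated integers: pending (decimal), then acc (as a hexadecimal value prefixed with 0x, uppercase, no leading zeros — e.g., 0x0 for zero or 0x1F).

Answer: 1 0x4

Derivation:
Byte[0]=EE: 3-byte lead. pending=2, acc=0xE
Byte[1]=84: continuation. acc=(acc<<6)|0x04=0x384, pending=1
Byte[2]=AC: continuation. acc=(acc<<6)|0x2C=0xE12C, pending=0
Byte[3]=C3: 2-byte lead. pending=1, acc=0x3
Byte[4]=B1: continuation. acc=(acc<<6)|0x31=0xF1, pending=0
Byte[5]=CE: 2-byte lead. pending=1, acc=0xE
Byte[6]=8F: continuation. acc=(acc<<6)|0x0F=0x38F, pending=0
Byte[7]=CB: 2-byte lead. pending=1, acc=0xB
Byte[8]=9A: continuation. acc=(acc<<6)|0x1A=0x2DA, pending=0
Byte[9]=C4: 2-byte lead. pending=1, acc=0x4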